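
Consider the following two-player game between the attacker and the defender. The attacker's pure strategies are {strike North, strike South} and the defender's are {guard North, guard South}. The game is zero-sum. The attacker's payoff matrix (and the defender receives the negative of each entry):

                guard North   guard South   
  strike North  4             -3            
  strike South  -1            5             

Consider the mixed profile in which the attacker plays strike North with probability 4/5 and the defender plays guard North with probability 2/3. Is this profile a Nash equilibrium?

No

Given the attacker's mix p = 4/5, the defender's payoff from guard North is -3 but from guard South is 7/5. The defender strictly prefers guard South, so the defender would not mix.
So the proposed profile is not a Nash equilibrium.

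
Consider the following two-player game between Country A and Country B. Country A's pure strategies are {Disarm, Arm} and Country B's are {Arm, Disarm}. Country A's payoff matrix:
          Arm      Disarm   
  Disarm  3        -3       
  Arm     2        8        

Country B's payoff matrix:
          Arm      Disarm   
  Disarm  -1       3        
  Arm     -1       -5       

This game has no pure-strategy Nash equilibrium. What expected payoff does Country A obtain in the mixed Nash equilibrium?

Set Country A's expected payoff from Disarm equal to that from Arm:
  Country A's payoff from Disarm: q·3 + (1−q)·(-3) = 6q - 3
  Country A's payoff from Arm: q·2 + (1−q)·8 = -6q + 8
  6q - 3 = -6q + 8  ⇒  12q = 11  ⇒  q = 11/12.
At equilibrium Country A is indifferent across rows, so Country A's payoff equals the payoff from Disarm: (11/12)·3 + (1/12)·(-3) = 5/2.

5/2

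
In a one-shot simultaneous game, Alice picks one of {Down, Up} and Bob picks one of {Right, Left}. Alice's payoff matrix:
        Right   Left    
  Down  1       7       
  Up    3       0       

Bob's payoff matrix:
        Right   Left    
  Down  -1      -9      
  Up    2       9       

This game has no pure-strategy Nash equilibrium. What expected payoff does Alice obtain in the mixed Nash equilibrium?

Set Alice's expected payoff from Down equal to that from Up:
  Alice's expected payoff from Down: q·1 + (1−q)·7 = -6q + 7
  Alice's expected payoff from Up: q·3 + (1−q)·0 = 3q
  -6q + 7 = 3q  ⇒  -9q = -7  ⇒  q = 7/9.
At equilibrium Alice is indifferent across rows, so Alice's payoff equals the payoff from Down: (7/9)·1 + (2/9)·7 = 7/3.

7/3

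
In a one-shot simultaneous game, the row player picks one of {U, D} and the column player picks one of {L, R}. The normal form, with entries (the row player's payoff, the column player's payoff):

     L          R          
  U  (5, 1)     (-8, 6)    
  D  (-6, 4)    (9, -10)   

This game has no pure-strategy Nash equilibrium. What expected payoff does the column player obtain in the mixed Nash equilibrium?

34/19

Set the column player's expected payoff from L equal to that from R:
  the column player's payoff from L: p·1 + (1−p)·4 = -3p + 4
  the column player's payoff from R: p·6 + (1−p)·(-10) = 16p - 10
  -3p + 4 = 16p - 10  ⇒  -19p = -14  ⇒  p = 14/19.
At equilibrium the column player is indifferent across columns, so the column player's payoff equals the payoff from L: (14/19)·1 + (5/19)·4 = 34/19.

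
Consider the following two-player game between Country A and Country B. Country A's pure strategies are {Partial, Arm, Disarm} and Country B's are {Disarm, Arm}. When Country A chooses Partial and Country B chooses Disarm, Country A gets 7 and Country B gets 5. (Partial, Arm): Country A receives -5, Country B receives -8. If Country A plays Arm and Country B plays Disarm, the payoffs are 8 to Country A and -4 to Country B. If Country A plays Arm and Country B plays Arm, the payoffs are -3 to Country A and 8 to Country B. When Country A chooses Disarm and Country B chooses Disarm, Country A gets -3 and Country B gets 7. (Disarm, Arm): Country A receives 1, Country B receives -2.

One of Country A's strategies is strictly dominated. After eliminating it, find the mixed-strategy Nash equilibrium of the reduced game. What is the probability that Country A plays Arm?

p = 3/7

Country A's strategy Partial is strictly dominated by Arm: 8 > 7 and -3 > -5. Eliminate Partial.
Country B's indifference between Disarm and Arm determines Country A's mixing probability p:
  Country B's payoff from Disarm: p·(-4) + (1−p)·7 = -11p + 7
  Country B's payoff from Arm: p·8 + (1−p)·(-2) = 10p - 2
  -11p + 7 = 10p - 2  ⇒  -21p = -9  ⇒  p = 3/7.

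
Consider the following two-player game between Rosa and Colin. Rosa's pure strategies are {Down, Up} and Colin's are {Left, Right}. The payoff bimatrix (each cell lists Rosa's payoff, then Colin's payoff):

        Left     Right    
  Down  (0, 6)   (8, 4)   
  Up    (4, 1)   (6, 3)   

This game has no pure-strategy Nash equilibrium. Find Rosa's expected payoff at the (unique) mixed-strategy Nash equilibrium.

16/3

Set Rosa's expected payoff from Down equal to that from Up:
  Rosa's payoff to Down: q·0 + (1−q)·8 = -8q + 8
  Rosa's payoff to Up: q·4 + (1−q)·6 = -2q + 6
  -8q + 8 = -2q + 6  ⇒  -6q = -2  ⇒  q = 1/3.
At equilibrium Rosa is indifferent across rows, so Rosa's payoff equals the payoff from Down: (1/3)·0 + (2/3)·8 = 16/3.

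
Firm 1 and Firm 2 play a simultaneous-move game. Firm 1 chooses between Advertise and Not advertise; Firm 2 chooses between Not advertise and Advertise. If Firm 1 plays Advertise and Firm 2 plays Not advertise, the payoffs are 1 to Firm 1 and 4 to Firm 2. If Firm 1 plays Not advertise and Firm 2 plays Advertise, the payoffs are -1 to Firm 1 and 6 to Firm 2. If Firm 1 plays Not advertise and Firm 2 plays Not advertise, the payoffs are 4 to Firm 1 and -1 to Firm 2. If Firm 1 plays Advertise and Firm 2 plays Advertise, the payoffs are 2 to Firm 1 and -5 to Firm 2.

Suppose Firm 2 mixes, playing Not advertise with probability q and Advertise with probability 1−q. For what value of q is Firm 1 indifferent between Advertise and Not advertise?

Firm 2's mix must leave Firm 1 indifferent between Advertise and Not advertise.
  Firm 1's payoff to Advertise: q·1 + (1−q)·2 = -q + 2
  Firm 1's payoff to Not advertise: q·4 + (1−q)·(-1) = 5q - 1
  -q + 2 = 5q - 1  ⇒  -6q = -3  ⇒  q = 1/2.

q = 1/2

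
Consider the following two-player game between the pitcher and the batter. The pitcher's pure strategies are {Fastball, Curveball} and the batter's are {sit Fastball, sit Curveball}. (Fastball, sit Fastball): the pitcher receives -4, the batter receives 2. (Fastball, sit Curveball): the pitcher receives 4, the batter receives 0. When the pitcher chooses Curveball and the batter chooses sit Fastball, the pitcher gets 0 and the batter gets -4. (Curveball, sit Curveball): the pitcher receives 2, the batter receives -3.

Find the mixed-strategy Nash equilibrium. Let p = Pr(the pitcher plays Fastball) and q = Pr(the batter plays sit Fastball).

In a mixed equilibrium the batter is indifferent between sit Fastball and sit Curveball; this condition fixes p.
  the batter's payoff from sit Fastball: p·2 + (1−p)·(-4) = 6p - 4
  the batter's payoff from sit Curveball: p·0 + (1−p)·(-3) = 3p - 3
  6p - 4 = 3p - 3  ⇒  3p = 1  ⇒  p = 1/3.
Set the pitcher's expected payoff from Fastball equal to that from Curveball:
  the pitcher's payoff from Fastball: q·(-4) + (1−q)·4 = -8q + 4
  the pitcher's payoff from Curveball: q·0 + (1−q)·2 = -2q + 2
  -8q + 4 = -2q + 2  ⇒  -6q = -2  ⇒  q = 1/3.

p = 1/3, q = 1/3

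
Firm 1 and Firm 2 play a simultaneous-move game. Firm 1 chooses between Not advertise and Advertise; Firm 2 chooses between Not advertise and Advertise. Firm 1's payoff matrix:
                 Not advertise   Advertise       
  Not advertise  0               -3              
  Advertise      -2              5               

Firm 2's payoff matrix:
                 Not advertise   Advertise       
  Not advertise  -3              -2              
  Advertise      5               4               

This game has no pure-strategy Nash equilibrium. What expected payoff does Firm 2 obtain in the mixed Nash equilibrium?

1

In a mixed equilibrium Firm 2 is indifferent between Not advertise and Advertise; this condition fixes p.
  Firm 2's payoff to Not advertise: p·(-3) + (1−p)·5 = -8p + 5
  Firm 2's payoff to Advertise: p·(-2) + (1−p)·4 = -6p + 4
  -8p + 5 = -6p + 4  ⇒  -2p = -1  ⇒  p = 1/2.
At equilibrium Firm 2 is indifferent across columns, so Firm 2's payoff equals the payoff from Not advertise: (1/2)·(-3) + (1/2)·5 = 1.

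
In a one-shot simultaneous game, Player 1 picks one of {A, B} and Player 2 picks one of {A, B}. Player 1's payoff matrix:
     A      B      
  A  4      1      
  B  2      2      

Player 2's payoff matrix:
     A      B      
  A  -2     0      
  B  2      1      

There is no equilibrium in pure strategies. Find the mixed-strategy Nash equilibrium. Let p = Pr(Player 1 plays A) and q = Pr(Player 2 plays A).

Player 2's indifference between A and B determines Player 1's mixing probability p:
  Player 2's payoff from A: p·(-2) + (1−p)·2 = -4p + 2
  Player 2's payoff from B: p·0 + (1−p)·1 = -p + 1
  -4p + 2 = -p + 1  ⇒  -3p = -1  ⇒  p = 1/3.
Player 1's indifference between A and B determines Player 2's mixing probability q:
  Player 1's expected payoff from A: q·4 + (1−q)·1 = 3q + 1
  Player 1's expected payoff from B: q·2 + (1−q)·2 = 2
  3q + 1 = 2  ⇒  3q = 1  ⇒  q = 1/3.

p = 1/3, q = 1/3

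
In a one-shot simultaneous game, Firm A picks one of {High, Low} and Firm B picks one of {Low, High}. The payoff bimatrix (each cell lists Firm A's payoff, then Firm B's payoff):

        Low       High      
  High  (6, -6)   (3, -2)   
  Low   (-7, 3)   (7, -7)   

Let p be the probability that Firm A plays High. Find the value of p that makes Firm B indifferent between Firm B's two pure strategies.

p = 5/7

Firm B's indifference between Low and High determines Firm A's mixing probability p:
  Firm B's expected payoff from Low: p·(-6) + (1−p)·3 = -9p + 3
  Firm B's expected payoff from High: p·(-2) + (1−p)·(-7) = 5p - 7
  -9p + 3 = 5p - 7  ⇒  -14p = -10  ⇒  p = 5/7.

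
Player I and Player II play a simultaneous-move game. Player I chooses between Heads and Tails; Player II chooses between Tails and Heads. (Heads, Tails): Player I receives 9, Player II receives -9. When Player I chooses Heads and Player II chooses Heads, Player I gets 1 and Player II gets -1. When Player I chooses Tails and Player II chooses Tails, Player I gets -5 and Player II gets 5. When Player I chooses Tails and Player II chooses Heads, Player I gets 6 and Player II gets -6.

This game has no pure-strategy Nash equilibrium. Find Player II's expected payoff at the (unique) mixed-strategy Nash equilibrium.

Set Player II's expected payoff from Tails equal to that from Heads:
  Player II's payoff to Tails: p·(-9) + (1−p)·5 = -14p + 5
  Player II's payoff to Heads: p·(-1) + (1−p)·(-6) = 5p - 6
  -14p + 5 = 5p - 6  ⇒  -19p = -11  ⇒  p = 11/19.
At equilibrium Player II is indifferent across columns, so Player II's payoff equals the payoff from Tails: (11/19)·(-9) + (8/19)·5 = -59/19.

-59/19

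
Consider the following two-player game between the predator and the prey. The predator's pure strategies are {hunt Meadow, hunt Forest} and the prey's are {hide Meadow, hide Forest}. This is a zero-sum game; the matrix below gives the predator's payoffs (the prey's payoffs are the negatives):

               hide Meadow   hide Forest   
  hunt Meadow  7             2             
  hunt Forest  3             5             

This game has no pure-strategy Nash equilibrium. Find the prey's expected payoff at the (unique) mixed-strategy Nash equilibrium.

Set the prey's expected payoff from hide Meadow equal to that from hide Forest:
  the prey's payoff from hide Meadow: p·(-7) + (1−p)·(-3) = -4p - 3
  the prey's payoff from hide Forest: p·(-2) + (1−p)·(-5) = 3p - 5
  -4p - 3 = 3p - 5  ⇒  -7p = -2  ⇒  p = 2/7.
At equilibrium the prey is indifferent across columns, so the prey's payoff equals the payoff from hide Meadow: (2/7)·(-7) + (5/7)·(-3) = -29/7.

-29/7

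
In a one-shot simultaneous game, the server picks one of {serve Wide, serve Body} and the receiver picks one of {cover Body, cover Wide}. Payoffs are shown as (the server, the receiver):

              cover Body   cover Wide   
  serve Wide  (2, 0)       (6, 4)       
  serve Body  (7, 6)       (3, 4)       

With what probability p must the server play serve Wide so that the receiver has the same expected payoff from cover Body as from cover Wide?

p = 1/3

Set the receiver's expected payoff from cover Body equal to that from cover Wide:
  the receiver's expected payoff from cover Body: p·0 + (1−p)·6 = -6p + 6
  the receiver's expected payoff from cover Wide: p·4 + (1−p)·4 = 4
  -6p + 6 = 4  ⇒  -6p = -2  ⇒  p = 1/3.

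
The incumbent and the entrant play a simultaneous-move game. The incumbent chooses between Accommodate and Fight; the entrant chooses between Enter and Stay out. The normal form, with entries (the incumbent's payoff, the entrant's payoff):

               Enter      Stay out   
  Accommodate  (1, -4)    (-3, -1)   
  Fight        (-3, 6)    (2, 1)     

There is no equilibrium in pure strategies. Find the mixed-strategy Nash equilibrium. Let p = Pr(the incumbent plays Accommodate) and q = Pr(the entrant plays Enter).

p = 5/8, q = 5/9

In a mixed equilibrium the entrant is indifferent between Enter and Stay out; this condition fixes p.
  the entrant's expected payoff from Enter: p·(-4) + (1−p)·6 = -10p + 6
  the entrant's expected payoff from Stay out: p·(-1) + (1−p)·1 = -2p + 1
  -10p + 6 = -2p + 1  ⇒  -8p = -5  ⇒  p = 5/8.
The entrant's mix must leave the incumbent indifferent between Accommodate and Fight.
  the incumbent's payoff to Accommodate: q·1 + (1−q)·(-3) = 4q - 3
  the incumbent's payoff to Fight: q·(-3) + (1−q)·2 = -5q + 2
  4q - 3 = -5q + 2  ⇒  9q = 5  ⇒  q = 5/9.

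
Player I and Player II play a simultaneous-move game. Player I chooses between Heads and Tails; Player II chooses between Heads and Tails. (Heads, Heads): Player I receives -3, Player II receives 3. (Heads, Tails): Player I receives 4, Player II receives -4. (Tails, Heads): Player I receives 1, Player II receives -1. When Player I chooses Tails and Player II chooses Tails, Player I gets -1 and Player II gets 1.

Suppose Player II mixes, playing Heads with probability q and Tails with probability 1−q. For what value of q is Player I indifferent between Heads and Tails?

Player I's indifference between Heads and Tails determines Player II's mixing probability q:
  Player I's payoff from Heads: q·(-3) + (1−q)·4 = -7q + 4
  Player I's payoff from Tails: q·1 + (1−q)·(-1) = 2q - 1
  -7q + 4 = 2q - 1  ⇒  -9q = -5  ⇒  q = 5/9.

q = 5/9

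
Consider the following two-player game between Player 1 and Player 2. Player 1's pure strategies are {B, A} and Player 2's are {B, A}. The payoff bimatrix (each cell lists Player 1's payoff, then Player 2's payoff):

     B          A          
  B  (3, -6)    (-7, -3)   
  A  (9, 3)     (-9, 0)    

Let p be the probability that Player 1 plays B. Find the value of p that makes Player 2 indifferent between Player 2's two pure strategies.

Set Player 2's expected payoff from B equal to that from A:
  Player 2's payoff to B: p·(-6) + (1−p)·3 = -9p + 3
  Player 2's payoff to A: p·(-3) + (1−p)·0 = -3p
  -9p + 3 = -3p  ⇒  -6p = -3  ⇒  p = 1/2.

p = 1/2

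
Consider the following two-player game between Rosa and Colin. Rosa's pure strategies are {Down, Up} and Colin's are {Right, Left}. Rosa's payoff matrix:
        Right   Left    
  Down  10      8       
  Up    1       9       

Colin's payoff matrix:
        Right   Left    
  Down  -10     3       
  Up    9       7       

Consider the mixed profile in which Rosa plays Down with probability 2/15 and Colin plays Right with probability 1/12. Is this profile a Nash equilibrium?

No

Given Colin's mix q = 1/12, Rosa's payoff from Down is 49/6 but from Up is 25/3. Rosa strictly prefers Up, so Rosa would not mix.
So the proposed profile is not a Nash equilibrium.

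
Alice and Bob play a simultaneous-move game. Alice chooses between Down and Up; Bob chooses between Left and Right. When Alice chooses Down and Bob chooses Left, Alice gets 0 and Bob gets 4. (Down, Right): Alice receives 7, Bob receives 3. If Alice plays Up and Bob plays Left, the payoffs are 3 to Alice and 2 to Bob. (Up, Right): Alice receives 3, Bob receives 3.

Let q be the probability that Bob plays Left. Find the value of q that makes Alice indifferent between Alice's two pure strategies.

q = 4/7

Alice's indifference between Down and Up determines Bob's mixing probability q:
  Alice's expected payoff from Down: q·0 + (1−q)·7 = -7q + 7
  Alice's expected payoff from Up: q·3 + (1−q)·3 = 3
  -7q + 7 = 3  ⇒  -7q = -4  ⇒  q = 4/7.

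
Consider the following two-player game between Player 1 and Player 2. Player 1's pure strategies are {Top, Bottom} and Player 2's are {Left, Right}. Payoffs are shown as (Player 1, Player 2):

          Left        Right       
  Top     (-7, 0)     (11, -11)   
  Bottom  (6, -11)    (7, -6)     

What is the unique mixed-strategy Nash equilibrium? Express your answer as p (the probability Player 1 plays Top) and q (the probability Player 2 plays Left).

Set Player 2's expected payoff from Left equal to that from Right:
  Player 2's expected payoff from Left: p·0 + (1−p)·(-11) = 11p - 11
  Player 2's expected payoff from Right: p·(-11) + (1−p)·(-6) = -5p - 6
  11p - 11 = -5p - 6  ⇒  16p = 5  ⇒  p = 5/16.
Player 2's mix must leave Player 1 indifferent between Top and Bottom.
  Player 1's payoff to Top: q·(-7) + (1−q)·11 = -18q + 11
  Player 1's payoff to Bottom: q·6 + (1−q)·7 = -q + 7
  -18q + 11 = -q + 7  ⇒  -17q = -4  ⇒  q = 4/17.

p = 5/16, q = 4/17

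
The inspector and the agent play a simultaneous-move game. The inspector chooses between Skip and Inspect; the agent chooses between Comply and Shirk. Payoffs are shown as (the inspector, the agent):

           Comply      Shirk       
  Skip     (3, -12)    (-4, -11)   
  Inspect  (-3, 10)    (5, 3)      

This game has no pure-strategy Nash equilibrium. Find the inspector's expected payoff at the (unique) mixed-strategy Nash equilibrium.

The inspector's indifference between Skip and Inspect determines the agent's mixing probability q:
  the inspector's payoff to Skip: q·3 + (1−q)·(-4) = 7q - 4
  the inspector's payoff to Inspect: q·(-3) + (1−q)·5 = -8q + 5
  7q - 4 = -8q + 5  ⇒  15q = 9  ⇒  q = 3/5.
At equilibrium the inspector is indifferent across rows, so the inspector's payoff equals the payoff from Skip: (3/5)·3 + (2/5)·(-4) = 1/5.

1/5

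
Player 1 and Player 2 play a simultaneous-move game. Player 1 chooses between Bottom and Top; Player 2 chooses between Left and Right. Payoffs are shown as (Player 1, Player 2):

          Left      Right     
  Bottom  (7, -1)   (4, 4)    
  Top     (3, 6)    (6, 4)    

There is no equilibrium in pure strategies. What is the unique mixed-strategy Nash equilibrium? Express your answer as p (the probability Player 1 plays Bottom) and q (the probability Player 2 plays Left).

In a mixed equilibrium Player 2 is indifferent between Left and Right; this condition fixes p.
  Player 2's payoff from Left: p·(-1) + (1−p)·6 = -7p + 6
  Player 2's payoff from Right: p·4 + (1−p)·4 = 4
  -7p + 6 = 4  ⇒  -7p = -2  ⇒  p = 2/7.
Set Player 1's expected payoff from Bottom equal to that from Top:
  Player 1's expected payoff from Bottom: q·7 + (1−q)·4 = 3q + 4
  Player 1's expected payoff from Top: q·3 + (1−q)·6 = -3q + 6
  3q + 4 = -3q + 6  ⇒  6q = 2  ⇒  q = 1/3.

p = 2/7, q = 1/3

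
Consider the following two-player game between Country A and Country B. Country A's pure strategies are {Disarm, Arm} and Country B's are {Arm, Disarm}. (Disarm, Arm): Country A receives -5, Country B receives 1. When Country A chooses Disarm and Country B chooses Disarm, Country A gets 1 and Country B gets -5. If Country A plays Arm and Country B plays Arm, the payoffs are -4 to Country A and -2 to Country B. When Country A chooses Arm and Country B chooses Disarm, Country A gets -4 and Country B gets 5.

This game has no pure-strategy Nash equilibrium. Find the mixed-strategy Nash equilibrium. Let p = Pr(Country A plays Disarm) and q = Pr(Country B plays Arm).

For Country B to be willing to mix, Country B must be indifferent between Arm and Disarm, which pins down Country A's mix.
  Country B's payoff to Arm: p·1 + (1−p)·(-2) = 3p - 2
  Country B's payoff to Disarm: p·(-5) + (1−p)·5 = -10p + 5
  3p - 2 = -10p + 5  ⇒  13p = 7  ⇒  p = 7/13.
For Country A to be willing to mix, Country A must be indifferent between Disarm and Arm, which pins down Country B's mix.
  Country A's payoff from Disarm: q·(-5) + (1−q)·1 = -6q + 1
  Country A's payoff from Arm: q·(-4) + (1−q)·(-4) = -4
  -6q + 1 = -4  ⇒  -6q = -5  ⇒  q = 5/6.

p = 7/13, q = 5/6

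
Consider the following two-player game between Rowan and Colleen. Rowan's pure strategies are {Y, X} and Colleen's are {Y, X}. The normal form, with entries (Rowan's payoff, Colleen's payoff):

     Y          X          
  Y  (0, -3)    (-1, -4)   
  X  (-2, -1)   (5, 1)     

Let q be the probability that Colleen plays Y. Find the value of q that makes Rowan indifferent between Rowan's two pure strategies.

Rowan's indifference between Y and X determines Colleen's mixing probability q:
  Rowan's expected payoff from Y: q·0 + (1−q)·(-1) = q - 1
  Rowan's expected payoff from X: q·(-2) + (1−q)·5 = -7q + 5
  q - 1 = -7q + 5  ⇒  8q = 6  ⇒  q = 3/4.

q = 3/4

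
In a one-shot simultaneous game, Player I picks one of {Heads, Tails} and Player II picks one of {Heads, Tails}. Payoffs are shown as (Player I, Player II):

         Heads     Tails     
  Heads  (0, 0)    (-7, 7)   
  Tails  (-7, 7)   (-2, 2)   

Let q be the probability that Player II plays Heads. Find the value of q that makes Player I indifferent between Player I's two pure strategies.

Player II's mix must leave Player I indifferent between Heads and Tails.
  Player I's expected payoff from Heads: q·0 + (1−q)·(-7) = 7q - 7
  Player I's expected payoff from Tails: q·(-7) + (1−q)·(-2) = -5q - 2
  7q - 7 = -5q - 2  ⇒  12q = 5  ⇒  q = 5/12.

q = 5/12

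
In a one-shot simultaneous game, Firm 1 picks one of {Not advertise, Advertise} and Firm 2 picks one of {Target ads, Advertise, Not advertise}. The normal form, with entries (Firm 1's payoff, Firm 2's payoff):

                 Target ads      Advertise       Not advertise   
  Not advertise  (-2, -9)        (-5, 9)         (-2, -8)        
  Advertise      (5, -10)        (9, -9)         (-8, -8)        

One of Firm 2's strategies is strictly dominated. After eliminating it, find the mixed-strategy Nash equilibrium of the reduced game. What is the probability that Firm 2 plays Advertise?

Firm 2's strategy Target ads is strictly dominated by Not advertise: -8 > -9 and -8 > -10. Eliminate Target ads.
In a mixed equilibrium Firm 1 is indifferent between Not advertise and Advertise; this condition fixes q.
  Firm 1's payoff to Not advertise: q·(-5) + (1−q)·(-2) = -3q - 2
  Firm 1's payoff to Advertise: q·9 + (1−q)·(-8) = 17q - 8
  -3q - 2 = 17q - 8  ⇒  -20q = -6  ⇒  q = 3/10.

q = 3/10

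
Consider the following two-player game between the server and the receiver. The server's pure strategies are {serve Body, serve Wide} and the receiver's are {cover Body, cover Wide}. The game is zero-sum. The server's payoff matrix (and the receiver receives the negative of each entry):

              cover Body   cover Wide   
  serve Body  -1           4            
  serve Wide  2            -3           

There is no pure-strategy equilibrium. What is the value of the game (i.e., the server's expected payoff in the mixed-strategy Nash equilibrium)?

v = 1/2

For the server to be willing to mix, the server must be indifferent between serve Body and serve Wide, which pins down the receiver's mix.
  the server's expected payoff from serve Body: q·(-1) + (1−q)·4 = -5q + 4
  the server's expected payoff from serve Wide: q·2 + (1−q)·(-3) = 5q - 3
  -5q + 4 = 5q - 3  ⇒  -10q = -7  ⇒  q = 7/10.
The value is the server's expected payoff against this mix (using serve Body): (7/10)·(-1) + (3/10)·4 = 1/2.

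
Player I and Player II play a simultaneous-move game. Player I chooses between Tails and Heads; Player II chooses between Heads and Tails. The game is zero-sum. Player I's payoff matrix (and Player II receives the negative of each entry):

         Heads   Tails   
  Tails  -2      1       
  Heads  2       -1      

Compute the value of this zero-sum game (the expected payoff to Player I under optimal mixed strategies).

v = 0

Player I's indifference between Tails and Heads determines Player II's mixing probability q:
  Player I's expected payoff from Tails: q·(-2) + (1−q)·1 = -3q + 1
  Player I's expected payoff from Heads: q·2 + (1−q)·(-1) = 3q - 1
  -3q + 1 = 3q - 1  ⇒  -6q = -2  ⇒  q = 1/3.
The value is Player I's expected payoff against this mix (using Tails): (1/3)·(-2) + (2/3)·1 = 0.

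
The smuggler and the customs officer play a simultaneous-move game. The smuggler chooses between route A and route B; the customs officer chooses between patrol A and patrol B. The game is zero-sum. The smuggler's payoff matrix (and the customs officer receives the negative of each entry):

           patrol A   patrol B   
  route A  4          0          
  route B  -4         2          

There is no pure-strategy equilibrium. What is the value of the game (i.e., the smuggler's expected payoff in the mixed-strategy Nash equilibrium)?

The customs officer's mix must leave the smuggler indifferent between route A and route B.
  the smuggler's expected payoff from route A: q·4 + (1−q)·0 = 4q
  the smuggler's expected payoff from route B: q·(-4) + (1−q)·2 = -6q + 2
  4q = -6q + 2  ⇒  10q = 2  ⇒  q = 1/5.
The value is the smuggler's expected payoff against this mix (using route A): (1/5)·4 + (4/5)·0 = 4/5.

v = 4/5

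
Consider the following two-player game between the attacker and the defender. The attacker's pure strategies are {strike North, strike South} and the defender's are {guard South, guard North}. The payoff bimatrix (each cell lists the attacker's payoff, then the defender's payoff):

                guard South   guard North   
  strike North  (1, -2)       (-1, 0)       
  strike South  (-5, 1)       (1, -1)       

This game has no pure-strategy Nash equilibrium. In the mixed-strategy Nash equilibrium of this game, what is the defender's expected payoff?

For the defender to be willing to mix, the defender must be indifferent between guard South and guard North, which pins down the attacker's mix.
  the defender's payoff to guard South: p·(-2) + (1−p)·1 = -3p + 1
  the defender's payoff to guard North: p·0 + (1−p)·(-1) = p - 1
  -3p + 1 = p - 1  ⇒  -4p = -2  ⇒  p = 1/2.
At equilibrium the defender is indifferent across columns, so the defender's payoff equals the payoff from guard South: (1/2)·(-2) + (1/2)·1 = -1/2.

-1/2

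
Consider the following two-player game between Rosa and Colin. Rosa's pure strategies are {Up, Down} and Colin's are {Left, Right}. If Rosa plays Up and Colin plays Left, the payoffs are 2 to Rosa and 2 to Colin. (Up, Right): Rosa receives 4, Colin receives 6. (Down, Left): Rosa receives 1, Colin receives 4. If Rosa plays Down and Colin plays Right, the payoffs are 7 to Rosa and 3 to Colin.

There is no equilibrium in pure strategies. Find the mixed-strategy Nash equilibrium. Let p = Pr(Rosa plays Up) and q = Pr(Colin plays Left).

p = 1/5, q = 3/4

Set Colin's expected payoff from Left equal to that from Right:
  Colin's payoff from Left: p·2 + (1−p)·4 = -2p + 4
  Colin's payoff from Right: p·6 + (1−p)·3 = 3p + 3
  -2p + 4 = 3p + 3  ⇒  -5p = -1  ⇒  p = 1/5.
Rosa's indifference between Up and Down determines Colin's mixing probability q:
  Rosa's payoff to Up: q·2 + (1−q)·4 = -2q + 4
  Rosa's payoff to Down: q·1 + (1−q)·7 = -6q + 7
  -2q + 4 = -6q + 7  ⇒  4q = 3  ⇒  q = 3/4.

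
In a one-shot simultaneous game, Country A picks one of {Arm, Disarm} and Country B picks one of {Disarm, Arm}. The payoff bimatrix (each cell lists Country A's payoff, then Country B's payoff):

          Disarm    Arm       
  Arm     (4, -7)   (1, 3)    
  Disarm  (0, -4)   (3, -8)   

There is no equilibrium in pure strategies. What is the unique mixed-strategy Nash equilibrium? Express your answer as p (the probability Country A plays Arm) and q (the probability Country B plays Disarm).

Country B's indifference between Disarm and Arm determines Country A's mixing probability p:
  Country B's payoff to Disarm: p·(-7) + (1−p)·(-4) = -3p - 4
  Country B's payoff to Arm: p·3 + (1−p)·(-8) = 11p - 8
  -3p - 4 = 11p - 8  ⇒  -14p = -4  ⇒  p = 2/7.
Set Country A's expected payoff from Arm equal to that from Disarm:
  Country A's expected payoff from Arm: q·4 + (1−q)·1 = 3q + 1
  Country A's expected payoff from Disarm: q·0 + (1−q)·3 = -3q + 3
  3q + 1 = -3q + 3  ⇒  6q = 2  ⇒  q = 1/3.

p = 2/7, q = 1/3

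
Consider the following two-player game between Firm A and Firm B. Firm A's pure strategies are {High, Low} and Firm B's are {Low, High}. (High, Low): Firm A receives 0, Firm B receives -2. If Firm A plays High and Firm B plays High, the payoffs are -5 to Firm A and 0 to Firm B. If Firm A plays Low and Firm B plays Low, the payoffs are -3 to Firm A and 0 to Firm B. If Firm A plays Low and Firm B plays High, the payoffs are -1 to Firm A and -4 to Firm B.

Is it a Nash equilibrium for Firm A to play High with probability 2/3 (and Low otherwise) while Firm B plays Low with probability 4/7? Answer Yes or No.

Check Firm B's indifference given Firm A's mix p = 2/3:
  payoff from Low = -4/3; payoff from High = -4/3 — equal.
Check Firm A's indifference given Firm B's mix q = 4/7:
  payoff from High = -15/7; payoff from Low = -15/7 — equal.
Both players are indifferent, so neither can profitably deviate.

Yes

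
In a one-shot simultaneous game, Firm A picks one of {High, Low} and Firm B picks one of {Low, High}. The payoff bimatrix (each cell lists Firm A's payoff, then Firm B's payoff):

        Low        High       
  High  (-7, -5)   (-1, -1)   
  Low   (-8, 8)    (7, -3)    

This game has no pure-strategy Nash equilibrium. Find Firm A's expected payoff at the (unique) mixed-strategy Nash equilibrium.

Firm B's mix must leave Firm A indifferent between High and Low.
  Firm A's payoff to High: q·(-7) + (1−q)·(-1) = -6q - 1
  Firm A's payoff to Low: q·(-8) + (1−q)·7 = -15q + 7
  -6q - 1 = -15q + 7  ⇒  9q = 8  ⇒  q = 8/9.
At equilibrium Firm A is indifferent across rows, so Firm A's payoff equals the payoff from High: (8/9)·(-7) + (1/9)·(-1) = -19/3.

-19/3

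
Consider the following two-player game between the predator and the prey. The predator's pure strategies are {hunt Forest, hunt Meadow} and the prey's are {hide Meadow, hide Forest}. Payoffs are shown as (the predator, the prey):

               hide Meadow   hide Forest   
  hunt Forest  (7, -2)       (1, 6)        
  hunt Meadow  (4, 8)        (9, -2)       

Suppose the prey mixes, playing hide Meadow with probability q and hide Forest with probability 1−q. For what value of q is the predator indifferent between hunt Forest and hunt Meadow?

The prey's mix must leave the predator indifferent between hunt Forest and hunt Meadow.
  the predator's expected payoff from hunt Forest: q·7 + (1−q)·1 = 6q + 1
  the predator's expected payoff from hunt Meadow: q·4 + (1−q)·9 = -5q + 9
  6q + 1 = -5q + 9  ⇒  11q = 8  ⇒  q = 8/11.

q = 8/11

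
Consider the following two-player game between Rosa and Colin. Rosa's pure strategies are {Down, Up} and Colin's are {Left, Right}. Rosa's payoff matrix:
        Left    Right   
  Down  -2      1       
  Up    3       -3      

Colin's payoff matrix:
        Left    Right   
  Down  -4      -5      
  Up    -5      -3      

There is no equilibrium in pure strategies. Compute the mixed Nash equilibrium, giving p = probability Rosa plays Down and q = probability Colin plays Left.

Colin's indifference between Left and Right determines Rosa's mixing probability p:
  Colin's payoff to Left: p·(-4) + (1−p)·(-5) = p - 5
  Colin's payoff to Right: p·(-5) + (1−p)·(-3) = -2p - 3
  p - 5 = -2p - 3  ⇒  3p = 2  ⇒  p = 2/3.
Rosa's indifference between Down and Up determines Colin's mixing probability q:
  Rosa's expected payoff from Down: q·(-2) + (1−q)·1 = -3q + 1
  Rosa's expected payoff from Up: q·3 + (1−q)·(-3) = 6q - 3
  -3q + 1 = 6q - 3  ⇒  -9q = -4  ⇒  q = 4/9.

p = 2/3, q = 4/9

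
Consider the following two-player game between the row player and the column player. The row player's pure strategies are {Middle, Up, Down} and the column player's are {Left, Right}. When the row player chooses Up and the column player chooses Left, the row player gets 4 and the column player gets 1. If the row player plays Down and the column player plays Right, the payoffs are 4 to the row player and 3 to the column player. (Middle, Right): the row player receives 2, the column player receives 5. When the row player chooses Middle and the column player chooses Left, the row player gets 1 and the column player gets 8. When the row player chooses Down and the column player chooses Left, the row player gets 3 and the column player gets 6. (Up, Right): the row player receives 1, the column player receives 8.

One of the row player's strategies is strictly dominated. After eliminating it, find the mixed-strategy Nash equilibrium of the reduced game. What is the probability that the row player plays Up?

p = 3/10

The row player's strategy Middle is strictly dominated by Down: 3 > 1 and 4 > 2. Eliminate Middle.
Set the column player's expected payoff from Left equal to that from Right:
  the column player's expected payoff from Left: p·1 + (1−p)·6 = -5p + 6
  the column player's expected payoff from Right: p·8 + (1−p)·3 = 5p + 3
  -5p + 6 = 5p + 3  ⇒  -10p = -3  ⇒  p = 3/10.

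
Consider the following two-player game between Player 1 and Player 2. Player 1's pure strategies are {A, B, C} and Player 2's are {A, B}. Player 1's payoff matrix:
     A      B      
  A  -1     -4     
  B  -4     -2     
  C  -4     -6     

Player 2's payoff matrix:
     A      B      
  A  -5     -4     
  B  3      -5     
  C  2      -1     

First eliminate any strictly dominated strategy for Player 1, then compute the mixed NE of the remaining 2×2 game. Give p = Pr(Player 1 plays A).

Player 1's strategy C is strictly dominated by A: -1 > -4 and -4 > -6. Eliminate C.
Player 1's mix must leave Player 2 indifferent between A and B.
  Player 2's payoff from A: p·(-5) + (1−p)·3 = -8p + 3
  Player 2's payoff from B: p·(-4) + (1−p)·(-5) = p - 5
  -8p + 3 = p - 5  ⇒  -9p = -8  ⇒  p = 8/9.

p = 8/9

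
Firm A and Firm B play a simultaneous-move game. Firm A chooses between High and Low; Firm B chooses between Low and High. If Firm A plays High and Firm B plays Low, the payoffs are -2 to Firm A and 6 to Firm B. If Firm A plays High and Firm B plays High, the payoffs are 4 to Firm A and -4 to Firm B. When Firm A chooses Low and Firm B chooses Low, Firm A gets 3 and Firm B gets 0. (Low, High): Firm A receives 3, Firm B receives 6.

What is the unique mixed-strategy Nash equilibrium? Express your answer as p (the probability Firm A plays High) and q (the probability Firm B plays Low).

In a mixed equilibrium Firm B is indifferent between Low and High; this condition fixes p.
  Firm B's expected payoff from Low: p·6 + (1−p)·0 = 6p
  Firm B's expected payoff from High: p·(-4) + (1−p)·6 = -10p + 6
  6p = -10p + 6  ⇒  16p = 6  ⇒  p = 3/8.
Firm A's indifference between High and Low determines Firm B's mixing probability q:
  Firm A's expected payoff from High: q·(-2) + (1−q)·4 = -6q + 4
  Firm A's expected payoff from Low: q·3 + (1−q)·3 = 3
  -6q + 4 = 3  ⇒  -6q = -1  ⇒  q = 1/6.

p = 3/8, q = 1/6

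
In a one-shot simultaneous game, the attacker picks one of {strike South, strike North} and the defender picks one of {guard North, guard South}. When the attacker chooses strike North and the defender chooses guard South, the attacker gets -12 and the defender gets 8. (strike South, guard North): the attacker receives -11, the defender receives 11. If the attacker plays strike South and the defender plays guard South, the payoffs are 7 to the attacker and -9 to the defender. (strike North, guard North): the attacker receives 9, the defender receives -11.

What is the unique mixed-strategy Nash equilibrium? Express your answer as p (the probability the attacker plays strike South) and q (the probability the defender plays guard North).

p = 19/39, q = 19/39

For the defender to be willing to mix, the defender must be indifferent between guard North and guard South, which pins down the attacker's mix.
  the defender's payoff to guard North: p·11 + (1−p)·(-11) = 22p - 11
  the defender's payoff to guard South: p·(-9) + (1−p)·8 = -17p + 8
  22p - 11 = -17p + 8  ⇒  39p = 19  ⇒  p = 19/39.
The attacker's indifference between strike South and strike North determines the defender's mixing probability q:
  the attacker's expected payoff from strike South: q·(-11) + (1−q)·7 = -18q + 7
  the attacker's expected payoff from strike North: q·9 + (1−q)·(-12) = 21q - 12
  -18q + 7 = 21q - 12  ⇒  -39q = -19  ⇒  q = 19/39.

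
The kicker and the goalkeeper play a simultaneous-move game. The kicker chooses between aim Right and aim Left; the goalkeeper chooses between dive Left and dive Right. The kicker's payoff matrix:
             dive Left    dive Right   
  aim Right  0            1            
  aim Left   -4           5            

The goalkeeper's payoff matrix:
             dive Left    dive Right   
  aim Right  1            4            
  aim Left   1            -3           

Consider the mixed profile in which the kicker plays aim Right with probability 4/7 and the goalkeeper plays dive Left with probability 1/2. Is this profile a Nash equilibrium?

Yes

Check the goalkeeper's indifference given the kicker's mix p = 4/7:
  payoff from dive Left = 1; payoff from dive Right = 1 — equal.
Check the kicker's indifference given the goalkeeper's mix q = 1/2:
  payoff from aim Right = 1/2; payoff from aim Left = 1/2 — equal.
Both players are indifferent, so neither can profitably deviate.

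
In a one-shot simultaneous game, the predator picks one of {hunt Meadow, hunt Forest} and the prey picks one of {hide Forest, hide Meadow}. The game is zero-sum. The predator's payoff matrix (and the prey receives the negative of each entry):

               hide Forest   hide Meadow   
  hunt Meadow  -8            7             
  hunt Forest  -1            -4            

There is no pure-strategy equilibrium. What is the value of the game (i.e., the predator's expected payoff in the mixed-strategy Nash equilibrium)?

v = -13/6

The prey's mix must leave the predator indifferent between hunt Meadow and hunt Forest.
  the predator's payoff from hunt Meadow: q·(-8) + (1−q)·7 = -15q + 7
  the predator's payoff from hunt Forest: q·(-1) + (1−q)·(-4) = 3q - 4
  -15q + 7 = 3q - 4  ⇒  -18q = -11  ⇒  q = 11/18.
The value is the predator's expected payoff against this mix (using hunt Meadow): (11/18)·(-8) + (7/18)·7 = -13/6.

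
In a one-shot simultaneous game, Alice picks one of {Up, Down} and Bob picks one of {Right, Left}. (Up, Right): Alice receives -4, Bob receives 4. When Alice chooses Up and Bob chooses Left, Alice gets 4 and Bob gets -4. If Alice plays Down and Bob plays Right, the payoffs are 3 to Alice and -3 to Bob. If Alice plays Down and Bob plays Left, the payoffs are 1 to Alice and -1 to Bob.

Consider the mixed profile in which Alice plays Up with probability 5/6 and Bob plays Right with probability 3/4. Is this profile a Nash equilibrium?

Given Alice's mix p = 5/6, Bob's payoff from Right is 17/6 but from Left is -7/2. Bob strictly prefers Right, so Bob would not mix.
So the proposed profile is not a Nash equilibrium.

No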